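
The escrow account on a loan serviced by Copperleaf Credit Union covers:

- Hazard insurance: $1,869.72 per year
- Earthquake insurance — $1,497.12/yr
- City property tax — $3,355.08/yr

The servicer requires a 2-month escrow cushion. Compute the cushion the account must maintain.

$1,120.32

Hazard insurance = $1,869.72 annually
Earthquake insurance = $1,497.12 annually
City property tax = $3,355.08 annually
Yearly total = $1,869.72 + $1,497.12 + $3,355.08 = $6,721.92
Per month = $6,721.92 / 12 = $560.16
Reserve = 2 × $560.16 = $1,120.32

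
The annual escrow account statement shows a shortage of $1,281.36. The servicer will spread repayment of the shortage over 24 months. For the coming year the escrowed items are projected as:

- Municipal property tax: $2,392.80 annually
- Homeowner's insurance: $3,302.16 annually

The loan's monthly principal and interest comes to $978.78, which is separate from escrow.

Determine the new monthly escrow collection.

Municipal property tax — $2,392.80 per year
Homeowner's insurance — $3,302.16 per year
Total per year = $5,694.96
Monthly escrow = $5,694.96 / 12 = $474.58
Monthly shortage recovery: $1,281.36 / 24 = $53.39
New monthly escrow = $474.58 + $53.39 = $527.97

$527.97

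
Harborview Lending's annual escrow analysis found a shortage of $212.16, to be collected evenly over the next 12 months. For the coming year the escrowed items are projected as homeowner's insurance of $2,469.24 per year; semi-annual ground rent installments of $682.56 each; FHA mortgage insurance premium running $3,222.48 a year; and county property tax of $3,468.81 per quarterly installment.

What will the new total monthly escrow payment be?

Homeowner's insurance — $2,469.24 per year
Ground rent — $682.56 × 2 = $1,365.12 per year
FHA mortgage insurance premium — $3,222.48 per year
County property tax — $3,468.81 × 4 = $13,875.24 per year
Total per year = $2,469.24 + $1,365.12 + $3,222.48 + $13,875.24 = $20,932.08
Base monthly escrow = $20,932.08 ÷ 12 = $1,744.34
Monthly shortage recovery: $212.16 / 12 = $17.68
Adjusted monthly = $1,744.34 + $17.68 = $1,762.02

$1,762.02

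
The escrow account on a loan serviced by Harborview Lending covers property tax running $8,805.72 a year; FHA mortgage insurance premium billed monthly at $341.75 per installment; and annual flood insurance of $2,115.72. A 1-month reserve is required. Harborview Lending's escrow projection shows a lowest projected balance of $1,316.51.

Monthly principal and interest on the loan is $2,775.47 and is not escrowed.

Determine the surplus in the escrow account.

$64.64

Property tax = $8,805.72 per year
FHA mortgage insurance premium = $341.75 × 12 = $4,101.00 per year
Flood insurance = $2,115.72 per year
Total per year = $15,022.44
Base monthly escrow = $15,022.44 / 12 = $1,251.87
Required reserve = 1 × $1,251.87 = $1,251.87
Surplus = $1,316.51 − $1,251.87 = $64.64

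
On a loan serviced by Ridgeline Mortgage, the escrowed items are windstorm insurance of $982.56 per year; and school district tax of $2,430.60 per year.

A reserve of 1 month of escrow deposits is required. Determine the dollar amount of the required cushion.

Windstorm insurance — $982.56
School district tax — $2,430.60
Annual escrow total = $982.56 + $2,430.60 = $3,413.16
Per month = $3,413.16 ÷ 12 = $284.43
Required cushion = 1 × $284.43 = $284.43

$284.43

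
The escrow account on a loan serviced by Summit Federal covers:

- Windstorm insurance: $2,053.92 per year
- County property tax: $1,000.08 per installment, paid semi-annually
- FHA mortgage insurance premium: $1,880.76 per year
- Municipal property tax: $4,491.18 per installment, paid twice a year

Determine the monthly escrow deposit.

$1,243.10

Windstorm insurance: $2,053.92/yr
County property tax: $1,000.08 × 2 = $2,000.16/yr
FHA mortgage insurance premium: $1,880.76/yr
Municipal property tax: $4,491.18 × 2 = $8,982.36/yr
Total per year = $14,917.20
Base monthly escrow = $14,917.20 / 12 = $1,243.10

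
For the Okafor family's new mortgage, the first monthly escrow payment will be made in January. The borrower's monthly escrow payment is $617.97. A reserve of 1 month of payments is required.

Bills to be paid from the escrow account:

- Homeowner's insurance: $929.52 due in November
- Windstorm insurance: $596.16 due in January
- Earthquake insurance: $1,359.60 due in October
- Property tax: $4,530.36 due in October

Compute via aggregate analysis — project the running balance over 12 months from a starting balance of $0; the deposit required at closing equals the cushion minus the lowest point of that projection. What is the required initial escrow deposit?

Cushion = 1 × $617.97 = $617.97
Trial balance (start $0, +$617.97 each month, − disbursements):
  Jan: +$617.97 − $596.16 → $21.81
  Feb: +$617.97 → $639.78
  Mar: +$617.97 → $1,257.75
  Apr: +$617.97 → $1,875.72
  May: +$617.97 → $2,493.69
  Jun: +$617.97 → $3,111.66
  Jul: +$617.97 → $3,729.63
  Aug: +$617.97 → $4,347.60
  Sep: +$617.97 → $4,965.57
  Oct: +$617.97 − $5,889.96 → -$306.42
  Nov: +$617.97 − $929.52 → -$617.97
  Dec: +$617.97 → $0.00
Lowest trial balance = -$617.97 (Nov)
Initial deposit = cushion − low point = $617.97 − (-$617.97) = $1,235.94

$1,235.94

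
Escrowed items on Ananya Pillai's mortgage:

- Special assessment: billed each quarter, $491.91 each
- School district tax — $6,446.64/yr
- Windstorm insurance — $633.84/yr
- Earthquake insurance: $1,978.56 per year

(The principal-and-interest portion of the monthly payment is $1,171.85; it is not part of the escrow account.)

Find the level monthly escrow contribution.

Special assessment — $491.91 × 4 = $1,967.64
School district tax — $6,446.64
Windstorm insurance — $633.84
Earthquake insurance — $1,978.56
Total per year = $1,967.64 + $6,446.64 + $633.84 + $1,978.56 = $11,026.68
Monthly escrow = $11,026.68 / 12 = $918.89

$918.89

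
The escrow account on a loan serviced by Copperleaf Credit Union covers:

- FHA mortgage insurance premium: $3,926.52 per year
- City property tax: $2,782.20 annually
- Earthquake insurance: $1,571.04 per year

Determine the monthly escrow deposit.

FHA mortgage insurance premium — $3,926.52 annually
City property tax — $2,782.20 annually
Earthquake insurance — $1,571.04 annually
Total annual escrow = $8,279.76
Monthly = $8,279.76 / 12 = $689.98

$689.98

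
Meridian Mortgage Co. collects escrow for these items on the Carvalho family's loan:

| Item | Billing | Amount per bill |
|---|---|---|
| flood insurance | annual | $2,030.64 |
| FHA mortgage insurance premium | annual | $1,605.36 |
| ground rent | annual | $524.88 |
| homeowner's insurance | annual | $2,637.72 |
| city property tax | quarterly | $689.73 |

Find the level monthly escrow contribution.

$796.46

Flood insurance — $2,030.64 per year
FHA mortgage insurance premium — $1,605.36 per year
Ground rent — $524.88 per year
Homeowner's insurance — $2,637.72 per year
City property tax — $689.73 × 4 = $2,758.92 per year
Annual escrow total = $2,030.64 + $1,605.36 + $524.88 + $2,637.72 + $2,758.92 = $9,557.52
Base monthly escrow = $9,557.52 / 12 = $796.46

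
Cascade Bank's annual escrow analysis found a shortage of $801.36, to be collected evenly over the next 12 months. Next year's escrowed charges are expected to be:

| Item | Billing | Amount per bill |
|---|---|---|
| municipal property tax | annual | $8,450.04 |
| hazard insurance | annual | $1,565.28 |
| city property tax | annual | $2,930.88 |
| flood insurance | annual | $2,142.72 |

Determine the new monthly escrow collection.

Municipal property tax: $8,450.04 annually
Hazard insurance: $1,565.28 annually
City property tax: $2,930.88 annually
Flood insurance: $2,142.72 annually
Annual escrow total = $8,450.04 + $1,565.28 + $2,930.88 + $2,142.72 = $15,088.92
Per month = $15,088.92 ÷ 12 = $1,257.41
Shortage spread = $801.36 / 12 = $66.78/mo
New monthly escrow = $1,257.41 + $66.78 = $1,324.19

$1,324.19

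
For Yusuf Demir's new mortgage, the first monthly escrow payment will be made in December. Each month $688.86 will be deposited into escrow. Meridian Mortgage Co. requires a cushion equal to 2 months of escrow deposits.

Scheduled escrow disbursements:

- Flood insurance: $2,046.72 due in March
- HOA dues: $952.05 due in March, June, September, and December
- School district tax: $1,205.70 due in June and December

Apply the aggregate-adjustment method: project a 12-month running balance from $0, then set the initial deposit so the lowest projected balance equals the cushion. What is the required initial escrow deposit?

Cushion = 2 × $688.86 = $1,377.72
Trial balance (start $0, +$688.86 each month, − disbursements):
  Dec: +$688.86 − $2,157.75 → -$1,468.89
  Jan: +$688.86 → -$780.03
  Feb: +$688.86 → -$91.17
  Mar: +$688.86 − $2,998.77 → -$2,401.08
  Apr: +$688.86 → -$1,712.22
  May: +$688.86 → -$1,023.36
  Jun: +$688.86 − $2,157.75 → -$2,492.25
  Jul: +$688.86 → -$1,803.39
  Aug: +$688.86 → -$1,114.53
  Sep: +$688.86 − $952.05 → -$1,377.72
  Oct: +$688.86 → -$688.86
  Nov: +$688.86 → $0.00
Lowest trial balance = -$2,492.25 (Jun)
Initial deposit = cushion − low point = $1,377.72 − (-$2,492.25) = $3,869.97

$3,869.97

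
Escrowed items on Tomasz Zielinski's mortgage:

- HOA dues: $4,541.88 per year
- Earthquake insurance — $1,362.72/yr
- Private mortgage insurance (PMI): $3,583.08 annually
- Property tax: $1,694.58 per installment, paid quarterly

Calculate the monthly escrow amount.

$1,355.50

HOA dues = $4,541.88 per year
Earthquake insurance = $1,362.72 per year
Private mortgage insurance (PMI) = $3,583.08 per year
Property tax = $1,694.58 × 4 = $6,778.32 per year
Total annual escrow = $4,541.88 + $1,362.72 + $3,583.08 + $6,778.32 = $16,266.00
Monthly = $16,266.00 / 12 = $1,355.50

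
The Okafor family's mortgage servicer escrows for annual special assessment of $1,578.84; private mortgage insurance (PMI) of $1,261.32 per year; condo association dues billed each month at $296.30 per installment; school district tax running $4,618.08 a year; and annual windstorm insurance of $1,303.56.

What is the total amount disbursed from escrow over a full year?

Special assessment — $1,578.84 per year
Private mortgage insurance (PMI) — $1,261.32 per year
Condo association dues — $296.30 × 12 = $3,555.60 per year
School district tax — $4,618.08 per year
Windstorm insurance — $1,303.56 per year
Yearly total = $12,317.40

$12,317.40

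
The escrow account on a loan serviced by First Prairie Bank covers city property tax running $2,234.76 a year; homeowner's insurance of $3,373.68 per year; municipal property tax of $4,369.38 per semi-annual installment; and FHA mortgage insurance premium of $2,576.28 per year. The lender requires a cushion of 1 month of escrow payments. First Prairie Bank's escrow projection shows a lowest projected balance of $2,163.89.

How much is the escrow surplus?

$753.60

City property tax = $2,234.76 per year
Homeowner's insurance = $3,373.68 per year
Municipal property tax = $4,369.38 × 2 = $8,738.76 per year
FHA mortgage insurance premium = $2,576.28 per year
Annual escrow total = $16,923.48
Monthly = $16,923.48 / 12 = $1,410.29
Required reserve = 1 × $1,410.29 = $1,410.29
Excess over cushion: $2,163.89 − $1,410.29 = $753.60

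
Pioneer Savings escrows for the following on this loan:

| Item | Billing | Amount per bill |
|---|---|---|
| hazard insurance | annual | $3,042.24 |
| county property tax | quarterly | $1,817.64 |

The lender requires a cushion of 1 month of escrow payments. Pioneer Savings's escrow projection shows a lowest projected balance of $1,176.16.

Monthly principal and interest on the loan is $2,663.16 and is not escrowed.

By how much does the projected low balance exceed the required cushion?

$316.76

Hazard insurance = $3,042.24/yr
County property tax = $1,817.64 × 4 = $7,270.56/yr
Yearly total = $10,312.80
Per month = $10,312.80 ÷ 12 = $859.40
Cushion = 1 × $859.40 = $859.40
Excess over cushion: $1,176.16 − $859.40 = $316.76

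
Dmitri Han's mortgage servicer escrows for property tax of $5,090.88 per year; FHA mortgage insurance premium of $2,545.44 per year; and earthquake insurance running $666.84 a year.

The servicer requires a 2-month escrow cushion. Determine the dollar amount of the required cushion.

$1,383.86

Property tax: $5,090.88/yr
FHA mortgage insurance premium: $2,545.44/yr
Earthquake insurance: $666.84/yr
Total annual escrow = $5,090.88 + $2,545.44 + $666.84 = $8,303.16
Base monthly escrow = $8,303.16 ÷ 12 = $691.93
Cushion = 2 × $691.93 = $1,383.86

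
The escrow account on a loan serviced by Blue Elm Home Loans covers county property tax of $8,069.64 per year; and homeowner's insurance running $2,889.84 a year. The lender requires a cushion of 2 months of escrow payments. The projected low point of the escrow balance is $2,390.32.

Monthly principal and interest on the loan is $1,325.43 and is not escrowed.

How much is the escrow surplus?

County property tax — $8,069.64/yr
Homeowner's insurance — $2,889.84/yr
Yearly total = $8,069.64 + $2,889.84 = $10,959.48
Base monthly escrow = $10,959.48 ÷ 12 = $913.29
Required cushion = 2 × $913.29 = $1,826.58
Surplus = $2,390.32 − $1,826.58 = $563.74

$563.74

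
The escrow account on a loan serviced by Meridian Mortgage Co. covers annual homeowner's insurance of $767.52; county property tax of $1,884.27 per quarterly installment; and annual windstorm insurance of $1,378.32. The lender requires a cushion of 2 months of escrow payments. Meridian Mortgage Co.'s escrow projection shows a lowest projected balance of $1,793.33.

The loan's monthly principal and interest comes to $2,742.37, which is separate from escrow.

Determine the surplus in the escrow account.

Homeowner's insurance = $767.52 per year
County property tax = $1,884.27 × 4 = $7,537.08 per year
Windstorm insurance = $1,378.32 per year
Combined annual = $767.52 + $7,537.08 + $1,378.32 = $9,682.92
Base monthly escrow = $9,682.92 ÷ 12 = $806.91
Required reserve = 2 × $806.91 = $1,613.82
Surplus = $1,793.33 − $1,613.82 = $179.51

$179.51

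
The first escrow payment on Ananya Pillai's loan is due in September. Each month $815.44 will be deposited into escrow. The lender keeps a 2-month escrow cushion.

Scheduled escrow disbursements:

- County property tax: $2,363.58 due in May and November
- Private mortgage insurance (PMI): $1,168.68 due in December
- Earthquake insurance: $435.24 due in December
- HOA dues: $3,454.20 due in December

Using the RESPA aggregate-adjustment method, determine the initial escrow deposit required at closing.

$5,790.82

Cushion = 2 × $815.44 = $1,630.88
Trial balance (start $0, +$815.44 each month, − disbursements):
  Sep: +$815.44 → $815.44
  Oct: +$815.44 → $1,630.88
  Nov: +$815.44 − $2,363.58 → $82.74
  Dec: +$815.44 − $5,058.12 → -$4,159.94
  Jan: +$815.44 → -$3,344.50
  Feb: +$815.44 → -$2,529.06
  Mar: +$815.44 → -$1,713.62
  Apr: +$815.44 → -$898.18
  May: +$815.44 − $2,363.58 → -$2,446.32
  Jun: +$815.44 → -$1,630.88
  Jul: +$815.44 → -$815.44
  Aug: +$815.44 → $0.00
Lowest trial balance = -$4,159.94 (Dec)
Initial deposit = cushion − low point = $1,630.88 − (-$4,159.94) = $5,790.82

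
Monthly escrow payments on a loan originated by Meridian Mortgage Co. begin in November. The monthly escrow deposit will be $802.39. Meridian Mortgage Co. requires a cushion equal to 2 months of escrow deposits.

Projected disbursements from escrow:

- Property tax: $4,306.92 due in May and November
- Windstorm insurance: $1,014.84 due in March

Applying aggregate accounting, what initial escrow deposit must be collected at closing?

$5,616.73

Cushion = 2 × $802.39 = $1,604.78
Trial balance (start $0, +$802.39 each month, − disbursements):
  Nov: +$802.39 − $4,306.92 → -$3,504.53
  Dec: +$802.39 → -$2,702.14
  Jan: +$802.39 → -$1,899.75
  Feb: +$802.39 → -$1,097.36
  Mar: +$802.39 − $1,014.84 → -$1,309.81
  Apr: +$802.39 → -$507.42
  May: +$802.39 − $4,306.92 → -$4,011.95
  Jun: +$802.39 → -$3,209.56
  Jul: +$802.39 → -$2,407.17
  Aug: +$802.39 → -$1,604.78
  Sep: +$802.39 → -$802.39
  Oct: +$802.39 → $0.00
Lowest trial balance = -$4,011.95 (May)
Initial deposit = cushion − low point = $1,604.78 − (-$4,011.95) = $5,616.73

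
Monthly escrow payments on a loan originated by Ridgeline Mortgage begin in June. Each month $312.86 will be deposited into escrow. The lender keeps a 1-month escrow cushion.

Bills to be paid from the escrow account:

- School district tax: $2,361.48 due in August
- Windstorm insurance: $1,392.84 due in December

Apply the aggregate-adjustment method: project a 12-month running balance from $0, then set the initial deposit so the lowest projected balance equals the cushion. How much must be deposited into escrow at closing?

$1,877.16

Cushion = 1 × $312.86 = $312.86
Trial balance (start $0, +$312.86 each month, − disbursements):
  Jun: +$312.86 → $312.86
  Jul: +$312.86 → $625.72
  Aug: +$312.86 − $2,361.48 → -$1,422.90
  Sep: +$312.86 → -$1,110.04
  Oct: +$312.86 → -$797.18
  Nov: +$312.86 → -$484.32
  Dec: +$312.86 − $1,392.84 → -$1,564.30
  Jan: +$312.86 → -$1,251.44
  Feb: +$312.86 → -$938.58
  Mar: +$312.86 → -$625.72
  Apr: +$312.86 → -$312.86
  May: +$312.86 → $0.00
Lowest trial balance = -$1,564.30 (Dec)
Initial deposit = cushion − low point = $312.86 − (-$1,564.30) = $1,877.16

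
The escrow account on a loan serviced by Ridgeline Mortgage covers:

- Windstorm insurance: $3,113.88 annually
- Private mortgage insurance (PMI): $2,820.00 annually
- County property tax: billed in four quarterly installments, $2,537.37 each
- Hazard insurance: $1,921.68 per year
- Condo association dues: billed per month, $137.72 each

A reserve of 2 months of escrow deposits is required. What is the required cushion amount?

Windstorm insurance — $3,113.88
Private mortgage insurance (PMI) — $2,820.00
County property tax — $2,537.37 × 4 = $10,149.48
Hazard insurance — $1,921.68
Condo association dues — $137.72 × 12 = $1,652.64
Combined annual = $3,113.88 + $2,820.00 + $10,149.48 + $1,921.68 + $1,652.64 = $19,657.68
Per month = $19,657.68 ÷ 12 = $1,638.14
Cushion = 2 × $1,638.14 = $3,276.28

$3,276.28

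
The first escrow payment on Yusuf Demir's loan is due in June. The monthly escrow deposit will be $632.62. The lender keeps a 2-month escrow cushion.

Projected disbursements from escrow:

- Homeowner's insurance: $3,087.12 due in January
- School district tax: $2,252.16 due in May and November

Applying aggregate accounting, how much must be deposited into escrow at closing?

Cushion = 2 × $632.62 = $1,265.24
Trial balance (start $0, +$632.62 each month, − disbursements):
  Jun: +$632.62 → $632.62
  Jul: +$632.62 → $1,265.24
  Aug: +$632.62 → $1,897.86
  Sep: +$632.62 → $2,530.48
  Oct: +$632.62 → $3,163.10
  Nov: +$632.62 − $2,252.16 → $1,543.56
  Dec: +$632.62 → $2,176.18
  Jan: +$632.62 − $3,087.12 → -$278.32
  Feb: +$632.62 → $354.30
  Mar: +$632.62 → $986.92
  Apr: +$632.62 → $1,619.54
  May: +$632.62 − $2,252.16 → $0.00
Lowest trial balance = -$278.32 (Jan)
Initial deposit = cushion − low point = $1,265.24 − (-$278.32) = $1,543.56

$1,543.56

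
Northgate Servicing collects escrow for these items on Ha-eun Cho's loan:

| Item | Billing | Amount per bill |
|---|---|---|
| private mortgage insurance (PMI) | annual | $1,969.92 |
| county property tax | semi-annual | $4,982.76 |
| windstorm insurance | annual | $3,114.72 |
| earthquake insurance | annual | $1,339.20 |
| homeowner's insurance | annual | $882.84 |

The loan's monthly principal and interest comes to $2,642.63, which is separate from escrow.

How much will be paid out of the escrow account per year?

Private mortgage insurance (PMI): $1,969.92 annually
County property tax: $4,982.76 × 2 = $9,965.52 annually
Windstorm insurance: $3,114.72 annually
Earthquake insurance: $1,339.20 annually
Homeowner's insurance: $882.84 annually
Yearly total = $17,272.20

$17,272.20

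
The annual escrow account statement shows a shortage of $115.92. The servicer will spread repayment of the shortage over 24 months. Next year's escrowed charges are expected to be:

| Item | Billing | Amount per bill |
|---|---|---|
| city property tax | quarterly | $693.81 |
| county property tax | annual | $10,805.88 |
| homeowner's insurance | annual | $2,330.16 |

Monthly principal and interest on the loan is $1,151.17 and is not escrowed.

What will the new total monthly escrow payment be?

$1,330.77

City property tax: $693.81 × 4 = $2,775.24/yr
County property tax: $10,805.88/yr
Homeowner's insurance: $2,330.16/yr
Annual escrow total = $2,775.24 + $10,805.88 + $2,330.16 = $15,911.28
Base monthly escrow = $15,911.28 / 12 = $1,325.94
Shortage per month = $115.92 ÷ 24 = $4.83
Adjusted monthly = $1,325.94 + $4.83 = $1,330.77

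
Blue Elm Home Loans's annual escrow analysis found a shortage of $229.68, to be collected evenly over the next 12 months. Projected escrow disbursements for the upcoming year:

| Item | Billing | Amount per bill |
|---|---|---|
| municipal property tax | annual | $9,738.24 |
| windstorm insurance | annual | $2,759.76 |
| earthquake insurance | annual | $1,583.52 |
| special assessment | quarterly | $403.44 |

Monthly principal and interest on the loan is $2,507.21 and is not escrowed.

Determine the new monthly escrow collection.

Municipal property tax = $9,738.24 per year
Windstorm insurance = $2,759.76 per year
Earthquake insurance = $1,583.52 per year
Special assessment = $403.44 × 4 = $1,613.76 per year
Combined annual = $9,738.24 + $2,759.76 + $1,583.52 + $1,613.76 = $15,695.28
Monthly escrow = $15,695.28 ÷ 12 = $1,307.94
Shortage per month = $229.68 / 12 = $19.14
Adjusted monthly = $1,307.94 + $19.14 = $1,327.08

$1,327.08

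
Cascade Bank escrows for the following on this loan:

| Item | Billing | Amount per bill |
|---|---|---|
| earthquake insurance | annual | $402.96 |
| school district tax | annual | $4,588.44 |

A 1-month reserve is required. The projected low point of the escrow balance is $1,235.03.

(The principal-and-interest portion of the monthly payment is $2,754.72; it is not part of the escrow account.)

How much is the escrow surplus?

$819.08

Earthquake insurance = $402.96/yr
School district tax = $4,588.44/yr
Combined annual = $4,991.40
Monthly escrow = $4,991.40 ÷ 12 = $415.95
Required cushion = 1 × $415.95 = $415.95
Surplus = $1,235.03 − $415.95 = $819.08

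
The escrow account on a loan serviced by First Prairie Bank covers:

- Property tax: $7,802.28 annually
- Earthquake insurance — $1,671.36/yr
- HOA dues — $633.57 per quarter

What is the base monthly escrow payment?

$1,000.66

Property tax = $7,802.28
Earthquake insurance = $1,671.36
HOA dues = $633.57 × 4 = $2,534.28
Combined annual = $12,007.92
Monthly = $12,007.92 / 12 = $1,000.66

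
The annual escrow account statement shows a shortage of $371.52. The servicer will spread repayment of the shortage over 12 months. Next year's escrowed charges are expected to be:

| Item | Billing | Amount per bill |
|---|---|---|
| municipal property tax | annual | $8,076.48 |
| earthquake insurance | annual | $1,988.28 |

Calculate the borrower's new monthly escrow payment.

Municipal property tax — $8,076.48/yr
Earthquake insurance — $1,988.28/yr
Combined annual = $8,076.48 + $1,988.28 = $10,064.76
Monthly = $10,064.76 ÷ 12 = $838.73
Monthly shortage recovery: $371.52 / 12 = $30.96
New monthly escrow = $838.73 + $30.96 = $869.69

$869.69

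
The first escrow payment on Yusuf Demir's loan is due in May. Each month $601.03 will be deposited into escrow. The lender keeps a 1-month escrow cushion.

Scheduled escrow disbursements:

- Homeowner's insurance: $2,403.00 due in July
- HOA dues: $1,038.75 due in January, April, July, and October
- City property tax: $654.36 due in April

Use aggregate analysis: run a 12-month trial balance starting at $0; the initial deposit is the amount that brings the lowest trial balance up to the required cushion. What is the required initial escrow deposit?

Cushion = 1 × $601.03 = $601.03
Trial balance (start $0, +$601.03 each month, − disbursements):
  May: +$601.03 → $601.03
  Jun: +$601.03 → $1,202.06
  Jul: +$601.03 − $3,441.75 → -$1,638.66
  Aug: +$601.03 → -$1,037.63
  Sep: +$601.03 → -$436.60
  Oct: +$601.03 − $1,038.75 → -$874.32
  Nov: +$601.03 → -$273.29
  Dec: +$601.03 → $327.74
  Jan: +$601.03 − $1,038.75 → -$109.98
  Feb: +$601.03 → $491.05
  Mar: +$601.03 → $1,092.08
  Apr: +$601.03 − $1,693.11 → $0.00
Lowest trial balance = -$1,638.66 (Jul)
Initial deposit = cushion − low point = $601.03 − (-$1,638.66) = $2,239.69

$2,239.69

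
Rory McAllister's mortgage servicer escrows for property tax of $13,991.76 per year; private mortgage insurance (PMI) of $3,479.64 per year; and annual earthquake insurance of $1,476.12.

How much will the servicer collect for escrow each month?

Property tax = $13,991.76 per year
Private mortgage insurance (PMI) = $3,479.64 per year
Earthquake insurance = $1,476.12 per year
Annual escrow total = $13,991.76 + $3,479.64 + $1,476.12 = $18,947.52
Monthly escrow = $18,947.52 ÷ 12 = $1,578.96

$1,578.96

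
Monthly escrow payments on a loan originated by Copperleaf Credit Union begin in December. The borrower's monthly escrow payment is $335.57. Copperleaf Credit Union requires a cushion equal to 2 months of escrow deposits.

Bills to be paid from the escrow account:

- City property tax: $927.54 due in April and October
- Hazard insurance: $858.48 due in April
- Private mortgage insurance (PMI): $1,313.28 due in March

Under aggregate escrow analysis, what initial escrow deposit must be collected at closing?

$2,092.59

Cushion = 2 × $335.57 = $671.14
Trial balance (start $0, +$335.57 each month, − disbursements):
  Dec: +$335.57 → $335.57
  Jan: +$335.57 → $671.14
  Feb: +$335.57 → $1,006.71
  Mar: +$335.57 − $1,313.28 → $29.00
  Apr: +$335.57 − $1,786.02 → -$1,421.45
  May: +$335.57 → -$1,085.88
  Jun: +$335.57 → -$750.31
  Jul: +$335.57 → -$414.74
  Aug: +$335.57 → -$79.17
  Sep: +$335.57 → $256.40
  Oct: +$335.57 − $927.54 → -$335.57
  Nov: +$335.57 → $0.00
Lowest trial balance = -$1,421.45 (Apr)
Initial deposit = cushion − low point = $671.14 − (-$1,421.45) = $2,092.59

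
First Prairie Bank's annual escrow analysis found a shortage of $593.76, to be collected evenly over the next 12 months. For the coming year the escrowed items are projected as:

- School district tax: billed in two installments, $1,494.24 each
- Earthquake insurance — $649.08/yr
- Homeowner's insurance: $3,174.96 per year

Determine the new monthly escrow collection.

$617.19

School district tax = $1,494.24 × 2 = $2,988.48 annually
Earthquake insurance = $649.08 annually
Homeowner's insurance = $3,174.96 annually
Annual escrow total = $6,812.52
Base monthly escrow = $6,812.52 ÷ 12 = $567.71
Shortage spread = $593.76 / 12 = $49.48/mo
Adjusted monthly = $567.71 + $49.48 = $617.19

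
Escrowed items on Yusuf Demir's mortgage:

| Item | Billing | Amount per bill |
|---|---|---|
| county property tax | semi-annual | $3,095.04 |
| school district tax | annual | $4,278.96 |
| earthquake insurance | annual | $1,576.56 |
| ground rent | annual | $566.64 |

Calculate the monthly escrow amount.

County property tax = $3,095.04 × 2 = $6,190.08
School district tax = $4,278.96
Earthquake insurance = $1,576.56
Ground rent = $566.64
Total per year = $12,612.24
Base monthly escrow = $12,612.24 ÷ 12 = $1,051.02

$1,051.02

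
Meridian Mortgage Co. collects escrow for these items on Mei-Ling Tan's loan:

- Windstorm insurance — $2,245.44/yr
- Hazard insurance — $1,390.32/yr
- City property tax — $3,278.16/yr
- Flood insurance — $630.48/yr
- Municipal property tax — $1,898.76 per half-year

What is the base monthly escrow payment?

Windstorm insurance — $2,245.44 annually
Hazard insurance — $1,390.32 annually
City property tax — $3,278.16 annually
Flood insurance — $630.48 annually
Municipal property tax — $1,898.76 × 2 = $3,797.52 annually
Yearly total = $2,245.44 + $1,390.32 + $3,278.16 + $630.48 + $3,797.52 = $11,341.92
Monthly escrow = $11,341.92 / 12 = $945.16

$945.16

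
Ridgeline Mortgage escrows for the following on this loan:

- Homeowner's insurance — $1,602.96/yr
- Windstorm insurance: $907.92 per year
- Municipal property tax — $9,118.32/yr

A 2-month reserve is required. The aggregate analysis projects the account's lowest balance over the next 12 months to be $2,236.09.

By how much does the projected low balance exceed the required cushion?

Homeowner's insurance — $1,602.96/yr
Windstorm insurance — $907.92/yr
Municipal property tax — $9,118.32/yr
Yearly total = $1,602.96 + $907.92 + $9,118.32 = $11,629.20
Monthly escrow = $11,629.20 / 12 = $969.10
Required cushion = 2 × $969.10 = $1,938.20
Excess over cushion: $2,236.09 − $1,938.20 = $297.89

$297.89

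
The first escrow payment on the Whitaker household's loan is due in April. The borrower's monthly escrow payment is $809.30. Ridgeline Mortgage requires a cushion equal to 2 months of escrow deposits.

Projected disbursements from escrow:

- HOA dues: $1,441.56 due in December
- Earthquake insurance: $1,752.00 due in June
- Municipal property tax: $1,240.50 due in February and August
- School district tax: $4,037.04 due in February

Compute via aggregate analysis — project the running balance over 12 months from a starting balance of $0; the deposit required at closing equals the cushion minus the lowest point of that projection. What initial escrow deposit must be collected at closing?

Cushion = 2 × $809.30 = $1,618.60
Trial balance (start $0, +$809.30 each month, − disbursements):
  Apr: +$809.30 → $809.30
  May: +$809.30 → $1,618.60
  Jun: +$809.30 − $1,752.00 → $675.90
  Jul: +$809.30 → $1,485.20
  Aug: +$809.30 − $1,240.50 → $1,054.00
  Sep: +$809.30 → $1,863.30
  Oct: +$809.30 → $2,672.60
  Nov: +$809.30 → $3,481.90
  Dec: +$809.30 − $1,441.56 → $2,849.64
  Jan: +$809.30 → $3,658.94
  Feb: +$809.30 − $5,277.54 → -$809.30
  Mar: +$809.30 → $0.00
Lowest trial balance = -$809.30 (Feb)
Initial deposit = cushion − low point = $1,618.60 − (-$809.30) = $2,427.90

$2,427.90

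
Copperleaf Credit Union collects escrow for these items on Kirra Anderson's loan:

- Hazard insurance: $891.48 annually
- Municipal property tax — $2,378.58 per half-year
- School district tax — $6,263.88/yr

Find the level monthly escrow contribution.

$992.71

Hazard insurance: $891.48/yr
Municipal property tax: $2,378.58 × 2 = $4,757.16/yr
School district tax: $6,263.88/yr
Total per year = $891.48 + $4,757.16 + $6,263.88 = $11,912.52
Monthly = $11,912.52 / 12 = $992.71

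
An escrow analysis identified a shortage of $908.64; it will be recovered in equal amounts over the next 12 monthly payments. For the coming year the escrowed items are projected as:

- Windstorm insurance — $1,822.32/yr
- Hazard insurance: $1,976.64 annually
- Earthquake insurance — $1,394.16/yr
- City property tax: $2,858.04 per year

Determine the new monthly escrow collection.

$746.65

Windstorm insurance = $1,822.32 annually
Hazard insurance = $1,976.64 annually
Earthquake insurance = $1,394.16 annually
City property tax = $2,858.04 annually
Total annual escrow = $1,822.32 + $1,976.64 + $1,394.16 + $2,858.04 = $8,051.16
Monthly escrow = $8,051.16 ÷ 12 = $670.93
Shortage spread = $908.64 ÷ 12 = $75.72/mo
Adjusted monthly = $670.93 + $75.72 = $746.65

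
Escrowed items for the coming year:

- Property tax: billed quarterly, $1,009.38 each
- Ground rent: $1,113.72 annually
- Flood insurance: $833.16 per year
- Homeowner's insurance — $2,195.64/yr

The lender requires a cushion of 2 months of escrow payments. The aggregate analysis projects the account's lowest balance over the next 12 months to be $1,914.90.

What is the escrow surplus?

$551.56

Property tax — $1,009.38 × 4 = $4,037.52/yr
Ground rent — $1,113.72/yr
Flood insurance — $833.16/yr
Homeowner's insurance — $2,195.64/yr
Total annual escrow = $4,037.52 + $1,113.72 + $833.16 + $2,195.64 = $8,180.04
Monthly = $8,180.04 / 12 = $681.67
Required reserve = 2 × $681.67 = $1,363.34
Surplus = $1,914.90 − $1,363.34 = $551.56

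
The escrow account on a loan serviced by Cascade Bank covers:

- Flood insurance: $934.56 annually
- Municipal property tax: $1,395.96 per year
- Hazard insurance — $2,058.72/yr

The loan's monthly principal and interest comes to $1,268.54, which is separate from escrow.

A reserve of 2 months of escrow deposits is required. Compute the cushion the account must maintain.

$731.54

Flood insurance = $934.56 annually
Municipal property tax = $1,395.96 annually
Hazard insurance = $2,058.72 annually
Yearly total = $934.56 + $1,395.96 + $2,058.72 = $4,389.24
Per month = $4,389.24 ÷ 12 = $365.77
Reserve = 2 × $365.77 = $731.54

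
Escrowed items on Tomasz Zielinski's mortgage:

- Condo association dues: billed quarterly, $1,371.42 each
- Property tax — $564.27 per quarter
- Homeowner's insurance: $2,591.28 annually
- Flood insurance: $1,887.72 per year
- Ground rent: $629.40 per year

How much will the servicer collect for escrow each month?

Condo association dues: $1,371.42 × 4 = $5,485.68/yr
Property tax: $564.27 × 4 = $2,257.08/yr
Homeowner's insurance: $2,591.28/yr
Flood insurance: $1,887.72/yr
Ground rent: $629.40/yr
Annual escrow total = $12,851.16
Monthly = $12,851.16 / 12 = $1,070.93

$1,070.93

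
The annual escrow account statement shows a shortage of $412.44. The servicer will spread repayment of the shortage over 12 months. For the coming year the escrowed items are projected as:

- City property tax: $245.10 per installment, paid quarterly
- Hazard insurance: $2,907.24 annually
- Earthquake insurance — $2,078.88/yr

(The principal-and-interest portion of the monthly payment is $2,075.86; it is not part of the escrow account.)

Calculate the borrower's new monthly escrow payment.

City property tax = $245.10 × 4 = $980.40 annually
Hazard insurance = $2,907.24 annually
Earthquake insurance = $2,078.88 annually
Annual escrow total = $980.40 + $2,907.24 + $2,078.88 = $5,966.52
Monthly escrow = $5,966.52 / 12 = $497.21
Shortage per month = $412.44 / 12 = $34.37
Adjusted monthly = $497.21 + $34.37 = $531.58

$531.58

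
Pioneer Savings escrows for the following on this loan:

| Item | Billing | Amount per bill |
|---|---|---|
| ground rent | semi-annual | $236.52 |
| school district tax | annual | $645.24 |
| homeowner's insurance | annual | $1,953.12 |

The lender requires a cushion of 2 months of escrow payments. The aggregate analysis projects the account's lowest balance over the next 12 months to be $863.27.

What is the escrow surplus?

$351.37

Ground rent — $236.52 × 2 = $473.04
School district tax — $645.24
Homeowner's insurance — $1,953.12
Combined annual = $473.04 + $645.24 + $1,953.12 = $3,071.40
Base monthly escrow = $3,071.40 / 12 = $255.95
Required reserve = 2 × $255.95 = $511.90
Excess over cushion: $863.27 − $511.90 = $351.37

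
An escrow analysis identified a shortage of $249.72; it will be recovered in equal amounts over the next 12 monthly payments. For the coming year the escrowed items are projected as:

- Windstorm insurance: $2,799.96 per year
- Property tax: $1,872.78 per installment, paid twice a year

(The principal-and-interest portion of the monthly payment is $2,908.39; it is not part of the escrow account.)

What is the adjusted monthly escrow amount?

$566.27

Windstorm insurance = $2,799.96/yr
Property tax = $1,872.78 × 2 = $3,745.56/yr
Total annual escrow = $2,799.96 + $3,745.56 = $6,545.52
Base monthly escrow = $6,545.52 ÷ 12 = $545.46
Shortage spread = $249.72 ÷ 12 = $20.81/mo
New monthly escrow = $545.46 + $20.81 = $566.27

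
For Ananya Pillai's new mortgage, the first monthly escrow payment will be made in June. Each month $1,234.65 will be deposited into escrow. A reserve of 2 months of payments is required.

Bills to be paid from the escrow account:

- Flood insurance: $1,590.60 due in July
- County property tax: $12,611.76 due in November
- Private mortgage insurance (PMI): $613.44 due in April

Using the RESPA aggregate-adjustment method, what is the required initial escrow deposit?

$9,263.76

Cushion = 2 × $1,234.65 = $2,469.30
Trial balance (start $0, +$1,234.65 each month, − disbursements):
  Jun: +$1,234.65 → $1,234.65
  Jul: +$1,234.65 − $1,590.60 → $878.70
  Aug: +$1,234.65 → $2,113.35
  Sep: +$1,234.65 → $3,348.00
  Oct: +$1,234.65 → $4,582.65
  Nov: +$1,234.65 − $12,611.76 → -$6,794.46
  Dec: +$1,234.65 → -$5,559.81
  Jan: +$1,234.65 → -$4,325.16
  Feb: +$1,234.65 → -$3,090.51
  Mar: +$1,234.65 → -$1,855.86
  Apr: +$1,234.65 − $613.44 → -$1,234.65
  May: +$1,234.65 → $0.00
Lowest trial balance = -$6,794.46 (Nov)
Initial deposit = cushion − low point = $2,469.30 − (-$6,794.46) = $9,263.76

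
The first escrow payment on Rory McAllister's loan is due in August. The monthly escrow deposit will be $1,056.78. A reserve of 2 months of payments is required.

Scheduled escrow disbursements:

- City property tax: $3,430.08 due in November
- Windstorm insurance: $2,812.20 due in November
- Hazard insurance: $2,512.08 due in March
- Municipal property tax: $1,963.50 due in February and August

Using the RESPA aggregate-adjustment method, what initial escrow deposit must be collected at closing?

$6,340.68

Cushion = 2 × $1,056.78 = $2,113.56
Trial balance (start $0, +$1,056.78 each month, − disbursements):
  Aug: +$1,056.78 − $1,963.50 → -$906.72
  Sep: +$1,056.78 → $150.06
  Oct: +$1,056.78 → $1,206.84
  Nov: +$1,056.78 − $6,242.28 → -$3,978.66
  Dec: +$1,056.78 → -$2,921.88
  Jan: +$1,056.78 → -$1,865.10
  Feb: +$1,056.78 − $1,963.50 → -$2,771.82
  Mar: +$1,056.78 − $2,512.08 → -$4,227.12
  Apr: +$1,056.78 → -$3,170.34
  May: +$1,056.78 → -$2,113.56
  Jun: +$1,056.78 → -$1,056.78
  Jul: +$1,056.78 → $0.00
Lowest trial balance = -$4,227.12 (Mar)
Initial deposit = cushion − low point = $2,113.56 − (-$4,227.12) = $6,340.68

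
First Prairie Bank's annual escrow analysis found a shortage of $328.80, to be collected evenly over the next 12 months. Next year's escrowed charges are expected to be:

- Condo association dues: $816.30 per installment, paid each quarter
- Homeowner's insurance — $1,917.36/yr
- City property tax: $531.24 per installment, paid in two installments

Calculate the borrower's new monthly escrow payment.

$547.82

Condo association dues: $816.30 × 4 = $3,265.20
Homeowner's insurance: $1,917.36
City property tax: $531.24 × 2 = $1,062.48
Total annual escrow = $6,245.04
Monthly escrow = $6,245.04 / 12 = $520.42
Shortage spread = $328.80 / 12 = $27.40/mo
Adjusted monthly = $520.42 + $27.40 = $547.82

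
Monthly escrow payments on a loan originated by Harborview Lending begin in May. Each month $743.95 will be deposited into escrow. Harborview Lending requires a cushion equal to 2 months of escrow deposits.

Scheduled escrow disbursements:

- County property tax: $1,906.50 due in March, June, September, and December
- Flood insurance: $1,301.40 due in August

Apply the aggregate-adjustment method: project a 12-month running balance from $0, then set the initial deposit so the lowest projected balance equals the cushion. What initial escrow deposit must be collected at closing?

$2,882.55

Cushion = 2 × $743.95 = $1,487.90
Trial balance (start $0, +$743.95 each month, − disbursements):
  May: +$743.95 → $743.95
  Jun: +$743.95 − $1,906.50 → -$418.60
  Jul: +$743.95 → $325.35
  Aug: +$743.95 − $1,301.40 → -$232.10
  Sep: +$743.95 − $1,906.50 → -$1,394.65
  Oct: +$743.95 → -$650.70
  Nov: +$743.95 → $93.25
  Dec: +$743.95 − $1,906.50 → -$1,069.30
  Jan: +$743.95 → -$325.35
  Feb: +$743.95 → $418.60
  Mar: +$743.95 − $1,906.50 → -$743.95
  Apr: +$743.95 → $0.00
Lowest trial balance = -$1,394.65 (Sep)
Initial deposit = cushion − low point = $1,487.90 − (-$1,394.65) = $2,882.55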